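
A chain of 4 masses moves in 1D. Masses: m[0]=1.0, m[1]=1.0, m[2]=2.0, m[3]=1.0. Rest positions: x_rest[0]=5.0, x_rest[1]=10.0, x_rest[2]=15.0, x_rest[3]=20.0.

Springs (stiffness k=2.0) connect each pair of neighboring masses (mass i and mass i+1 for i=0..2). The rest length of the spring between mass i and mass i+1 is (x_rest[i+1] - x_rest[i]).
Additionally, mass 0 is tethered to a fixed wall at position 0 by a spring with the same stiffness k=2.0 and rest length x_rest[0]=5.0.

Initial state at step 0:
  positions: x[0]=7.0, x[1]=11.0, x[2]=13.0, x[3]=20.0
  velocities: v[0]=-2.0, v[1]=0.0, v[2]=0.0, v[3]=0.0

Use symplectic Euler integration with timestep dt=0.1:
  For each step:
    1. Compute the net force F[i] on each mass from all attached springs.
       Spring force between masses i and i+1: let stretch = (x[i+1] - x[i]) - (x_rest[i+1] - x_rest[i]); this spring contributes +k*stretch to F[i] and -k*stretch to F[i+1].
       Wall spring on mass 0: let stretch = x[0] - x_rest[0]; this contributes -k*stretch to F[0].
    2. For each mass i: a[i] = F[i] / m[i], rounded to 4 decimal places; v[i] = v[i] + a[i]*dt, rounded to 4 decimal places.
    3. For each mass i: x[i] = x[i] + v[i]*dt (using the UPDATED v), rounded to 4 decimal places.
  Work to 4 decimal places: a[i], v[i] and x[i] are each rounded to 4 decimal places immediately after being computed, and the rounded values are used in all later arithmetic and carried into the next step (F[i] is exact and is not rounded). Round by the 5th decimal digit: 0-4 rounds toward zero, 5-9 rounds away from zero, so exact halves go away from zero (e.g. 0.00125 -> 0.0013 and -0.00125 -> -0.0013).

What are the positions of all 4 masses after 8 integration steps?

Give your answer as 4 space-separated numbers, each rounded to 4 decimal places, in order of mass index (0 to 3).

Step 0: x=[7.0000 11.0000 13.0000 20.0000] v=[-2.0000 0.0000 0.0000 0.0000]
Step 1: x=[6.7400 10.9600 13.0500 19.9600] v=[-2.6000 -0.4000 0.5000 -0.4000]
Step 2: x=[6.4296 10.8774 13.1482 19.8818] v=[-3.1040 -0.8260 0.9820 -0.7820]
Step 3: x=[6.0796 10.7513 13.2910 19.7689] v=[-3.5004 -1.2614 1.4283 -1.1287]
Step 4: x=[5.7014 10.5825 13.4732 19.6265] v=[-3.7820 -1.6878 1.8221 -1.4243]
Step 5: x=[5.3068 10.3739 13.6880 19.4610] v=[-3.9461 -2.0859 2.1484 -1.6550]
Step 6: x=[4.9074 10.1303 13.9274 19.2800] v=[-3.9940 -2.4365 2.3943 -1.8096]
Step 7: x=[4.5143 9.8581 14.1824 19.0920] v=[-3.9309 -2.7217 2.5499 -1.8801]
Step 8: x=[4.1378 9.5655 14.4432 18.9058] v=[-3.7650 -2.9256 2.6084 -1.8620]

Answer: 4.1378 9.5655 14.4432 18.9058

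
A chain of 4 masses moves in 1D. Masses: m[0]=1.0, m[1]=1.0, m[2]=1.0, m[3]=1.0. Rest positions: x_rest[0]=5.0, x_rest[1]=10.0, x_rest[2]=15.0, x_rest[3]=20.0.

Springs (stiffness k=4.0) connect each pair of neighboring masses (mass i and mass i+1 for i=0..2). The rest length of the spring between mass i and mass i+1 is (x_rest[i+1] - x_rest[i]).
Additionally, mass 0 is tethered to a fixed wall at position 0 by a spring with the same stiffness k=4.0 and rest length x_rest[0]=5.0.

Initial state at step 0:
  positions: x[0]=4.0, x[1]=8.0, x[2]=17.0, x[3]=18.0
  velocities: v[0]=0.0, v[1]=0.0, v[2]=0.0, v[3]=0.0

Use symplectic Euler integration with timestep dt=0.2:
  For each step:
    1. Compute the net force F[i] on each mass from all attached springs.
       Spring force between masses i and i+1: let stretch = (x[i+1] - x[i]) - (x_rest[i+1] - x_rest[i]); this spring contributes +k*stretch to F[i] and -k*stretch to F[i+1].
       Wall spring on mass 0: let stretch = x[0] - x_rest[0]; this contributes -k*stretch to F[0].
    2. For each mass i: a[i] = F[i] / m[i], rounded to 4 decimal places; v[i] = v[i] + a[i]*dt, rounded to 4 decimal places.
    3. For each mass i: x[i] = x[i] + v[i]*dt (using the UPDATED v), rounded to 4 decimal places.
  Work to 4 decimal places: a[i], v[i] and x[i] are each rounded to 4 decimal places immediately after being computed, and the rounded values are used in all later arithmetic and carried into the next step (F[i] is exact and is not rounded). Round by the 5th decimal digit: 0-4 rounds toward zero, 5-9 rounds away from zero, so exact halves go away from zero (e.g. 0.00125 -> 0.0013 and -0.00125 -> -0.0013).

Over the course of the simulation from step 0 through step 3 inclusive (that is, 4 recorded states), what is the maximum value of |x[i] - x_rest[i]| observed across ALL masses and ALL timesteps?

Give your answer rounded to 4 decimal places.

Step 0: x=[4.0000 8.0000 17.0000 18.0000] v=[0.0000 0.0000 0.0000 0.0000]
Step 1: x=[4.0000 8.8000 15.7200 18.6400] v=[0.0000 4.0000 -6.4000 3.2000]
Step 2: x=[4.1280 9.9392 13.8000 19.6128] v=[0.6400 5.6960 -9.6000 4.8640]
Step 3: x=[4.5253 10.7663 12.1923 20.4556] v=[1.9866 4.1357 -8.0384 4.2138]
Max displacement = 2.8077

Answer: 2.8077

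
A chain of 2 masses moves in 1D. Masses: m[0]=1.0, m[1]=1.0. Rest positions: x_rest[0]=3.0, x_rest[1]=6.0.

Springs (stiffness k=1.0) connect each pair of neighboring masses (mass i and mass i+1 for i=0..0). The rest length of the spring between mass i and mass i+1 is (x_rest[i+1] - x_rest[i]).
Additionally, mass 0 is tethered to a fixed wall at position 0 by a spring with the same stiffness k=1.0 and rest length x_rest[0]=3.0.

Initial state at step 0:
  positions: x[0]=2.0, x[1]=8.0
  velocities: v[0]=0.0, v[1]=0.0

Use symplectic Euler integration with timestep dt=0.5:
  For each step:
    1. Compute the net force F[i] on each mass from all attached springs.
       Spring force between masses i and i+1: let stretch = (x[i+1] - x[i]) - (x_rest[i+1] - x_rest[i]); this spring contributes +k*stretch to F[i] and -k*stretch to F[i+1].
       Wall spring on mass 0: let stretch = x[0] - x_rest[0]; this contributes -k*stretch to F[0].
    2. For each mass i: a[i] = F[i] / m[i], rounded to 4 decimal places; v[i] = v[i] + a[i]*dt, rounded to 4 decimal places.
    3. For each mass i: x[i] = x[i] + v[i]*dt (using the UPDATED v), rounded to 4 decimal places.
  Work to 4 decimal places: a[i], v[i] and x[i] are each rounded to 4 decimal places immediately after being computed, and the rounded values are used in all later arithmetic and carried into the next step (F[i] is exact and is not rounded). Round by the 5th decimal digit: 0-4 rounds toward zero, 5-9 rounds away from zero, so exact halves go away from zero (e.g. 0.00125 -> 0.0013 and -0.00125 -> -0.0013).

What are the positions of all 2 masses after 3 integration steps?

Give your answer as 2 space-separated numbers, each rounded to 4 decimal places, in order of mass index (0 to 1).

Step 0: x=[2.0000 8.0000] v=[0.0000 0.0000]
Step 1: x=[3.0000 7.2500] v=[2.0000 -1.5000]
Step 2: x=[4.3125 6.1875] v=[2.6250 -2.1250]
Step 3: x=[5.0157 5.4063] v=[1.4063 -1.5625]

Answer: 5.0157 5.4063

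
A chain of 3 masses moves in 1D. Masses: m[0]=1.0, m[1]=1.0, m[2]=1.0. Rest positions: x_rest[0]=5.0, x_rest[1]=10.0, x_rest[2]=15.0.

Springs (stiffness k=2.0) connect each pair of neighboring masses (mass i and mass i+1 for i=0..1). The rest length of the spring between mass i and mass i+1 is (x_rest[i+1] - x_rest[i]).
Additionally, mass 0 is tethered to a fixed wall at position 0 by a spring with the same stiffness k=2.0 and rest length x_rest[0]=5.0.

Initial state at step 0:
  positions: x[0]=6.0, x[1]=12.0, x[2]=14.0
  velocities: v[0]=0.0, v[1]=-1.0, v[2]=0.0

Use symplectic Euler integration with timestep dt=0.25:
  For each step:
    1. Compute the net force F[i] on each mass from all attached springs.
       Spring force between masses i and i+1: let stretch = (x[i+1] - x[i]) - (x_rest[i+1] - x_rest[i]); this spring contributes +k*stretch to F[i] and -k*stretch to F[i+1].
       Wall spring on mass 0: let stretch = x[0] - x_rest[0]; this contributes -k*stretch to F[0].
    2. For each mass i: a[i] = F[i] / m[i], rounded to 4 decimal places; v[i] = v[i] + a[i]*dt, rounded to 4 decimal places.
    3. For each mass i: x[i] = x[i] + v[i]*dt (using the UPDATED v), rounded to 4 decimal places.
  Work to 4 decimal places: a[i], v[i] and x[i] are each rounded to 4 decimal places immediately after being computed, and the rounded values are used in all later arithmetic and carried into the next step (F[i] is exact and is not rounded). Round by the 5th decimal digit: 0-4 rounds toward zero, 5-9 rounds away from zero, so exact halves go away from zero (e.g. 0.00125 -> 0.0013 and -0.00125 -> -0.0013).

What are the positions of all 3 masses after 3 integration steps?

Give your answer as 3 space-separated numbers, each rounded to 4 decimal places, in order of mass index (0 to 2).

Answer: 5.6153 9.2715 15.6250

Derivation:
Step 0: x=[6.0000 12.0000 14.0000] v=[0.0000 -1.0000 0.0000]
Step 1: x=[6.0000 11.2500 14.3750] v=[0.0000 -3.0000 1.5000]
Step 2: x=[5.9063 10.2344 14.9844] v=[-0.3750 -4.0625 2.4375]
Step 3: x=[5.6153 9.2715 15.6250] v=[-1.1641 -3.8516 2.5625]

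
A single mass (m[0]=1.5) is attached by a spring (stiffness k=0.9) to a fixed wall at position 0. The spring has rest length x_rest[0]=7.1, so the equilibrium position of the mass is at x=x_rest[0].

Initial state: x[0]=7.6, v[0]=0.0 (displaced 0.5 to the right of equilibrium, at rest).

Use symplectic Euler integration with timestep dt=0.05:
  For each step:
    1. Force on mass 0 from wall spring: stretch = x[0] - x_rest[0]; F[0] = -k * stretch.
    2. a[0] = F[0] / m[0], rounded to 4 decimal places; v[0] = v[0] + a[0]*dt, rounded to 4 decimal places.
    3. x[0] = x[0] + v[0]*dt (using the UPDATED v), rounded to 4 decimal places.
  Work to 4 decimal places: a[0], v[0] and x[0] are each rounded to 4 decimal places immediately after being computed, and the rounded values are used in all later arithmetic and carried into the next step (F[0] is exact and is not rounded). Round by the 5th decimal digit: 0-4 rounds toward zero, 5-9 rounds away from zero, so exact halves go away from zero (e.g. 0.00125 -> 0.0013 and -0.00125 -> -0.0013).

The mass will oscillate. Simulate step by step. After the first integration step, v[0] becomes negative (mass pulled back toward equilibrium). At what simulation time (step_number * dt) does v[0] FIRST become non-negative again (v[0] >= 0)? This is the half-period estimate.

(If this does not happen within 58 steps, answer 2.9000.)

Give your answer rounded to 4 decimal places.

Step 0: x=[7.6000] v=[0.0000]
Step 1: x=[7.5993] v=[-0.0150]
Step 2: x=[7.5978] v=[-0.0300]
Step 3: x=[7.5956] v=[-0.0449]
Step 4: x=[7.5926] v=[-0.0598]
Step 5: x=[7.5889] v=[-0.0746]
Step 6: x=[7.5844] v=[-0.0893]
Step 7: x=[7.5792] v=[-0.1038]
Step 8: x=[7.5733] v=[-0.1182]
Step 9: x=[7.5667] v=[-0.1324]
Step 10: x=[7.5594] v=[-0.1464]
Step 11: x=[7.5514] v=[-0.1602]
Step 12: x=[7.5427] v=[-0.1737]
Step 13: x=[7.5334] v=[-0.1870]
Step 14: x=[7.5234] v=[-0.2000]
Step 15: x=[7.5128] v=[-0.2127]
Step 16: x=[7.5015] v=[-0.2251]
Step 17: x=[7.4896] v=[-0.2371]
Step 18: x=[7.4772] v=[-0.2488]
Step 19: x=[7.4642] v=[-0.2601]
Step 20: x=[7.4507] v=[-0.2710]
Step 21: x=[7.4366] v=[-0.2815]
Step 22: x=[7.4220] v=[-0.2916]
Step 23: x=[7.4069] v=[-0.3013]
Step 24: x=[7.3914] v=[-0.3105]
Step 25: x=[7.3754] v=[-0.3192]
Step 26: x=[7.3590] v=[-0.3275]
Step 27: x=[7.3422] v=[-0.3353]
Step 28: x=[7.3251] v=[-0.3426]
Step 29: x=[7.3076] v=[-0.3494]
Step 30: x=[7.2898] v=[-0.3556]
Step 31: x=[7.2717] v=[-0.3613]
Step 32: x=[7.2534] v=[-0.3665]
Step 33: x=[7.2348] v=[-0.3711]
Step 34: x=[7.2160] v=[-0.3751]
Step 35: x=[7.1971] v=[-0.3786]
Step 36: x=[7.1780] v=[-0.3815]
Step 37: x=[7.1588] v=[-0.3838]
Step 38: x=[7.1395] v=[-0.3856]
Step 39: x=[7.1202] v=[-0.3868]
Step 40: x=[7.1008] v=[-0.3874]
Step 41: x=[7.0814] v=[-0.3874]
Step 42: x=[7.0621] v=[-0.3868]
Step 43: x=[7.0428] v=[-0.3857]
Step 44: x=[7.0236] v=[-0.3840]
Step 45: x=[7.0045] v=[-0.3817]
Step 46: x=[6.9856] v=[-0.3788]
Step 47: x=[6.9668] v=[-0.3754]
Step 48: x=[6.9482] v=[-0.3714]
Step 49: x=[6.9299] v=[-0.3668]
Step 50: x=[6.9118] v=[-0.3617]
Step 51: x=[6.8940] v=[-0.3561]
Step 52: x=[6.8765] v=[-0.3499]
Step 53: x=[6.8593] v=[-0.3432]
Step 54: x=[6.8425] v=[-0.3360]
Step 55: x=[6.8261] v=[-0.3283]
Step 56: x=[6.8101] v=[-0.3201]
Step 57: x=[6.7945] v=[-0.3114]
Step 58: x=[6.7794] v=[-0.3022]
v[0] did not become non-negative within 58 steps; using fallback time=2.9000

Answer: 2.9000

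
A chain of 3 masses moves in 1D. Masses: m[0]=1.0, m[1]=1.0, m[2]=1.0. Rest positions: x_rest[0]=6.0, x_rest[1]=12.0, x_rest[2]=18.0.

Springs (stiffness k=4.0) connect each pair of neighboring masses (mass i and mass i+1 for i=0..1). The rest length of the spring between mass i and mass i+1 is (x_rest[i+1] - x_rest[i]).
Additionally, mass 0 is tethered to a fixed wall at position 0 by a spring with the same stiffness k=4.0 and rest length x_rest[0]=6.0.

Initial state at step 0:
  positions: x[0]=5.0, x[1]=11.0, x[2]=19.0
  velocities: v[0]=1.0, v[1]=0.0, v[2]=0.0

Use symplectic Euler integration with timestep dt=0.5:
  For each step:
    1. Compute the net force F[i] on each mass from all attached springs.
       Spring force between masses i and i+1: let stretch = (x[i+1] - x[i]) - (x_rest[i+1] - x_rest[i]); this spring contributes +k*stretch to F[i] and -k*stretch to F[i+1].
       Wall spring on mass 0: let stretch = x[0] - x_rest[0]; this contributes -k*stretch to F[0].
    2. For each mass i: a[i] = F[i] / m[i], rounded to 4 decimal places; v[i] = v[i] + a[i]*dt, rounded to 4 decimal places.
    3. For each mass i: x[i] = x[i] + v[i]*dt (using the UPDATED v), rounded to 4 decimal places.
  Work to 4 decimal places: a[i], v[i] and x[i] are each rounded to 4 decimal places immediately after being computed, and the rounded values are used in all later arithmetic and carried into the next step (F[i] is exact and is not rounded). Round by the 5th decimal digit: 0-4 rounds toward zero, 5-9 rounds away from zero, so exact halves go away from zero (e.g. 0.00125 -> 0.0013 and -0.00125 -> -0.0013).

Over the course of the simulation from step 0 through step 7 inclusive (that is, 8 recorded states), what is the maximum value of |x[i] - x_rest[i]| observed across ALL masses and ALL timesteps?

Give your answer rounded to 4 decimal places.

Step 0: x=[5.0000 11.0000 19.0000] v=[1.0000 0.0000 0.0000]
Step 1: x=[6.5000 13.0000 17.0000] v=[3.0000 4.0000 -4.0000]
Step 2: x=[8.0000 12.5000 17.0000] v=[3.0000 -1.0000 0.0000]
Step 3: x=[6.0000 12.0000 18.5000] v=[-4.0000 -1.0000 3.0000]
Step 4: x=[4.0000 12.0000 19.5000] v=[-4.0000 0.0000 2.0000]
Step 5: x=[6.0000 11.5000 19.0000] v=[4.0000 -1.0000 -1.0000]
Step 6: x=[7.5000 13.0000 17.0000] v=[3.0000 3.0000 -4.0000]
Step 7: x=[7.0000 13.0000 17.0000] v=[-1.0000 0.0000 0.0000]
Max displacement = 2.0000

Answer: 2.0000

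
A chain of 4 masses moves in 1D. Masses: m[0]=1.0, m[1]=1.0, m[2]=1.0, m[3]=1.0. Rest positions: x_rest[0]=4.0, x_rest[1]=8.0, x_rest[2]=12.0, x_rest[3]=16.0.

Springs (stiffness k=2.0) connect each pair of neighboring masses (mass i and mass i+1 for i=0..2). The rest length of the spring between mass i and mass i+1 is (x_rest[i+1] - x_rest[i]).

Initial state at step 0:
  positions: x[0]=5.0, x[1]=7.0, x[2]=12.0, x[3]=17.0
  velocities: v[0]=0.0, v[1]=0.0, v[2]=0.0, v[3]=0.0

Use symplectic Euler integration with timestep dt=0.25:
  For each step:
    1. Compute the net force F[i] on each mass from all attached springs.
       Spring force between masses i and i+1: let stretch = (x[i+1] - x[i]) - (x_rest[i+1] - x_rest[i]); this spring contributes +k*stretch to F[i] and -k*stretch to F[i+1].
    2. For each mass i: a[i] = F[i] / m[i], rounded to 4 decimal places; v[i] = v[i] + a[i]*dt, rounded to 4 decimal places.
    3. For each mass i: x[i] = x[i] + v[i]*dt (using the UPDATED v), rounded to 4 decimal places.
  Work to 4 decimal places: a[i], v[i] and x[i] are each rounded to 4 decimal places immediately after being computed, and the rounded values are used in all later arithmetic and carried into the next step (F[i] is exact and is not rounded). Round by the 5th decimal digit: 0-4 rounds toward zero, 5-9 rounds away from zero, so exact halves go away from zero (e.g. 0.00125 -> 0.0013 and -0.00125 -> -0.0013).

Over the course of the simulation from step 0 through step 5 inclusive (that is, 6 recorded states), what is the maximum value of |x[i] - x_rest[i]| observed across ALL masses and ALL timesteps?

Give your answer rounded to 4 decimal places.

Step 0: x=[5.0000 7.0000 12.0000 17.0000] v=[0.0000 0.0000 0.0000 0.0000]
Step 1: x=[4.7500 7.3750 12.0000 16.8750] v=[-1.0000 1.5000 0.0000 -0.5000]
Step 2: x=[4.3281 8.0000 12.0313 16.6406] v=[-1.6875 2.5000 0.1250 -0.9375]
Step 3: x=[3.8652 8.6699 12.1348 16.3301] v=[-1.8516 2.6797 0.4140 -1.2422]
Step 4: x=[3.5029 9.1724 12.3296 15.9951] v=[-1.4493 2.0098 0.7792 -1.3399]
Step 5: x=[3.3493 9.3608 12.5880 15.7019] v=[-0.6146 0.7537 1.0334 -1.1727]
Max displacement = 1.3608

Answer: 1.3608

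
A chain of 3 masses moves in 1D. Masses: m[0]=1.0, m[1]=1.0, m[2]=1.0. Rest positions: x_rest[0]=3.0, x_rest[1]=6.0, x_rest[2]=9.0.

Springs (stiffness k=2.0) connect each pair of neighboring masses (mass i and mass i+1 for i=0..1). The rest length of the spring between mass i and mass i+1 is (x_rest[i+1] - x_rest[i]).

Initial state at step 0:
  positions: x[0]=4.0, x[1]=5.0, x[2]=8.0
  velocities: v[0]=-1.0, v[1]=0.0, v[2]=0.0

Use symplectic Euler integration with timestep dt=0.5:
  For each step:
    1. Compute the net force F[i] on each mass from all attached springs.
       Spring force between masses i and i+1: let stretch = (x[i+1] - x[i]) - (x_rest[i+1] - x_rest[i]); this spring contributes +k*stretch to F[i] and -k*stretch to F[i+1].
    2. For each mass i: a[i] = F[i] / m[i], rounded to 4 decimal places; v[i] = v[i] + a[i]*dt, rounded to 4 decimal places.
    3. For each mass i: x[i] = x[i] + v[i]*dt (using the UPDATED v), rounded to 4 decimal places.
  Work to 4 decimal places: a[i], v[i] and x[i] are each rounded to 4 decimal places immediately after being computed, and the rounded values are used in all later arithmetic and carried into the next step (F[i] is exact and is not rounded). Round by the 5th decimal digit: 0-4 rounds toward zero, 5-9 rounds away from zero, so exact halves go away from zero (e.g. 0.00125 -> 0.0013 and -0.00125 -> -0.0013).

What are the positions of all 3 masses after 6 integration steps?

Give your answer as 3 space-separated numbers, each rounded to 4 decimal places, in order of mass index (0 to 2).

Answer: 1.6407 5.3907 6.9688

Derivation:
Step 0: x=[4.0000 5.0000 8.0000] v=[-1.0000 0.0000 0.0000]
Step 1: x=[2.5000 6.0000 8.0000] v=[-3.0000 2.0000 0.0000]
Step 2: x=[1.2500 6.2500 8.5000] v=[-2.5000 0.5000 1.0000]
Step 3: x=[1.0000 5.1250 9.3750] v=[-0.5000 -2.2500 1.7500]
Step 4: x=[1.3125 4.0625 9.6250] v=[0.6250 -2.1250 0.5000]
Step 5: x=[1.5000 4.4063 8.5938] v=[0.3750 0.6875 -2.0625]
Step 6: x=[1.6407 5.3907 6.9688] v=[0.2813 1.9687 -3.2500]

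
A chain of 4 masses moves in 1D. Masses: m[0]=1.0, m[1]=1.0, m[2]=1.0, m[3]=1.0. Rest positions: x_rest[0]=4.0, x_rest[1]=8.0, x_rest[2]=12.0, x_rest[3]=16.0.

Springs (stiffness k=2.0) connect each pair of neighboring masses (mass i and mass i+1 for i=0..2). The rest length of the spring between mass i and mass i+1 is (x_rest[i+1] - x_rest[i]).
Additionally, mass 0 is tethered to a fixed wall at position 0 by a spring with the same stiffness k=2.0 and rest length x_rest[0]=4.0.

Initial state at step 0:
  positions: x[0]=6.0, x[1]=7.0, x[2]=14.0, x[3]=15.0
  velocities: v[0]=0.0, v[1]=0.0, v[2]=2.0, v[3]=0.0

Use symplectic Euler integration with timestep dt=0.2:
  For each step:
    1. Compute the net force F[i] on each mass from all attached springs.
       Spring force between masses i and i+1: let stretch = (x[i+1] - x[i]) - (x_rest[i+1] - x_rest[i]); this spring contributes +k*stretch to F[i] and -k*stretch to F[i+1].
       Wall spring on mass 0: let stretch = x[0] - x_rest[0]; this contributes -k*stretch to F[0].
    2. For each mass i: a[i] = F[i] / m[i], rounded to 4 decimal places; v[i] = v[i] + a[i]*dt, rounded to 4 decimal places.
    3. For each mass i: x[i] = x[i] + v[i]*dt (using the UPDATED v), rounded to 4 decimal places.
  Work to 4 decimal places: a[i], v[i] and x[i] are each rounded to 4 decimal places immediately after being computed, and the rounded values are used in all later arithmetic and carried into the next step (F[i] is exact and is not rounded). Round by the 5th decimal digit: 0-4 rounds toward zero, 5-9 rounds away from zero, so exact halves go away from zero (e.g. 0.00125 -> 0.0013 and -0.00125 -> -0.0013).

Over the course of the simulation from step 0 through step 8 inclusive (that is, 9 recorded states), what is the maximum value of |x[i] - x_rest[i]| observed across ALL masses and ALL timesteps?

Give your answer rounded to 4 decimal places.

Step 0: x=[6.0000 7.0000 14.0000 15.0000] v=[0.0000 0.0000 2.0000 0.0000]
Step 1: x=[5.6000 7.4800 13.9200 15.2400] v=[-2.0000 2.4000 -0.4000 1.2000]
Step 2: x=[4.9024 8.3248 13.4304 15.6944] v=[-3.4880 4.2240 -2.4480 2.2720]
Step 3: x=[4.0864 9.3043 12.7135 16.2877] v=[-4.0800 4.8973 -3.5846 2.9664]
Step 4: x=[3.3609 10.1391 12.0098 16.9150] v=[-3.6274 4.1738 -3.5186 3.1367]
Step 5: x=[2.9088 10.5813 11.5488 17.4699] v=[-2.2605 2.2108 -2.3048 2.7746]
Step 6: x=[2.8378 10.4871 11.4841 17.8711] v=[-0.3550 -0.4712 -0.3234 2.0062]
Step 7: x=[3.1517 9.8607 11.8506 18.0814] v=[1.5696 -3.1321 1.8326 1.0514]
Step 8: x=[3.7502 8.8568 12.5564 18.1132] v=[2.9925 -5.0197 3.5290 0.1591]
Max displacement = 2.5813

Answer: 2.5813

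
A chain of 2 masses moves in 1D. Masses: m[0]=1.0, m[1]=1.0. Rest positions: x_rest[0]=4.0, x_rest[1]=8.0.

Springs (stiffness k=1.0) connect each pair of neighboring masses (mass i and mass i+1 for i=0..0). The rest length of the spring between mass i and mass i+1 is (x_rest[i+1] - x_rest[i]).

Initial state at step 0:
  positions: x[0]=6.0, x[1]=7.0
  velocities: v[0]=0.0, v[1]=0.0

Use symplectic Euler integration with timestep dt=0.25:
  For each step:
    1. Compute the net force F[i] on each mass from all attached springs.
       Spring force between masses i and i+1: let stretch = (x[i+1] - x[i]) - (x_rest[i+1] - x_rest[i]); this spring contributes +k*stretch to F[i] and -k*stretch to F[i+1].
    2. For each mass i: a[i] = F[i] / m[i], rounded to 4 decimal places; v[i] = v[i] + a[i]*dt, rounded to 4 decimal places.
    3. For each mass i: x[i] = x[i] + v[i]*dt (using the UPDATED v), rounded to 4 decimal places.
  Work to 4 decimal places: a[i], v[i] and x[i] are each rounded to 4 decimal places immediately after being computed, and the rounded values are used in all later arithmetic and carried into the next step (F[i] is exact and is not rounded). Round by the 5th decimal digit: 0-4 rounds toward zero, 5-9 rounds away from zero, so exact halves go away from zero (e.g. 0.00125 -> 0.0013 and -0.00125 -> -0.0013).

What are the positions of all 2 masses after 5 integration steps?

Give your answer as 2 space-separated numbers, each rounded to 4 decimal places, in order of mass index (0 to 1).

Step 0: x=[6.0000 7.0000] v=[0.0000 0.0000]
Step 1: x=[5.8125 7.1875] v=[-0.7500 0.7500]
Step 2: x=[5.4609 7.5391] v=[-1.4063 1.4063]
Step 3: x=[4.9892 8.0108] v=[-1.8868 1.8868]
Step 4: x=[4.4564 8.5437] v=[-2.1314 2.1314]
Step 5: x=[3.9290 9.0711] v=[-2.1096 2.1096]

Answer: 3.9290 9.0711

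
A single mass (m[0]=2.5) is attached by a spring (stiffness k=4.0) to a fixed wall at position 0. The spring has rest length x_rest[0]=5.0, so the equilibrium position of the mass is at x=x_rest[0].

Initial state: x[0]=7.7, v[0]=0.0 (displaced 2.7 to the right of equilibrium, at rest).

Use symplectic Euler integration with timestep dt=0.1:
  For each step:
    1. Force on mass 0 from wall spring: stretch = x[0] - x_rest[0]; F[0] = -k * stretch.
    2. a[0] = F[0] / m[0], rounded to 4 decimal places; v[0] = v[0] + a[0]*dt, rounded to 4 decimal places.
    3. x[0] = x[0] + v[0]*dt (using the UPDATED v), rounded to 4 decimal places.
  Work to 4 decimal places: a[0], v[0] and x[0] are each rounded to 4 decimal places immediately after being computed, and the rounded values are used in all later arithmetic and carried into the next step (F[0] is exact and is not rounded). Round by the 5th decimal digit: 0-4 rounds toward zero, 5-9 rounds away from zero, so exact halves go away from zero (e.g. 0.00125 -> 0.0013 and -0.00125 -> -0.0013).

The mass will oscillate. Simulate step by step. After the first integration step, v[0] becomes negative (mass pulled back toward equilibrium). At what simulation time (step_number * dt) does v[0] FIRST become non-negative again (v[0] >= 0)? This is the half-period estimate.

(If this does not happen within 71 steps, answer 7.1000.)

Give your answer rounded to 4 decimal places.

Step 0: x=[7.7000] v=[0.0000]
Step 1: x=[7.6568] v=[-0.4320]
Step 2: x=[7.5711] v=[-0.8571]
Step 3: x=[7.4443] v=[-1.2685]
Step 4: x=[7.2783] v=[-1.6596]
Step 5: x=[7.0759] v=[-2.0241]
Step 6: x=[6.8403] v=[-2.3562]
Step 7: x=[6.5752] v=[-2.6507]
Step 8: x=[6.2849] v=[-2.9027]
Step 9: x=[5.9741] v=[-3.1083]
Step 10: x=[5.6477] v=[-3.2642]
Step 11: x=[5.3109] v=[-3.3678]
Step 12: x=[4.9692] v=[-3.4175]
Step 13: x=[4.6279] v=[-3.4126]
Step 14: x=[4.2926] v=[-3.3531]
Step 15: x=[3.9686] v=[-3.2399]
Step 16: x=[3.6611] v=[-3.0749]
Step 17: x=[3.3750] v=[-2.8607]
Step 18: x=[3.1149] v=[-2.6007]
Step 19: x=[2.8850] v=[-2.2991]
Step 20: x=[2.6889] v=[-1.9607]
Step 21: x=[2.5298] v=[-1.5909]
Step 22: x=[2.4102] v=[-1.1957]
Step 23: x=[2.3321] v=[-0.7813]
Step 24: x=[2.2967] v=[-0.3544]
Step 25: x=[2.3045] v=[0.0781]
First v>=0 after going negative at step 25, time=2.5000

Answer: 2.5000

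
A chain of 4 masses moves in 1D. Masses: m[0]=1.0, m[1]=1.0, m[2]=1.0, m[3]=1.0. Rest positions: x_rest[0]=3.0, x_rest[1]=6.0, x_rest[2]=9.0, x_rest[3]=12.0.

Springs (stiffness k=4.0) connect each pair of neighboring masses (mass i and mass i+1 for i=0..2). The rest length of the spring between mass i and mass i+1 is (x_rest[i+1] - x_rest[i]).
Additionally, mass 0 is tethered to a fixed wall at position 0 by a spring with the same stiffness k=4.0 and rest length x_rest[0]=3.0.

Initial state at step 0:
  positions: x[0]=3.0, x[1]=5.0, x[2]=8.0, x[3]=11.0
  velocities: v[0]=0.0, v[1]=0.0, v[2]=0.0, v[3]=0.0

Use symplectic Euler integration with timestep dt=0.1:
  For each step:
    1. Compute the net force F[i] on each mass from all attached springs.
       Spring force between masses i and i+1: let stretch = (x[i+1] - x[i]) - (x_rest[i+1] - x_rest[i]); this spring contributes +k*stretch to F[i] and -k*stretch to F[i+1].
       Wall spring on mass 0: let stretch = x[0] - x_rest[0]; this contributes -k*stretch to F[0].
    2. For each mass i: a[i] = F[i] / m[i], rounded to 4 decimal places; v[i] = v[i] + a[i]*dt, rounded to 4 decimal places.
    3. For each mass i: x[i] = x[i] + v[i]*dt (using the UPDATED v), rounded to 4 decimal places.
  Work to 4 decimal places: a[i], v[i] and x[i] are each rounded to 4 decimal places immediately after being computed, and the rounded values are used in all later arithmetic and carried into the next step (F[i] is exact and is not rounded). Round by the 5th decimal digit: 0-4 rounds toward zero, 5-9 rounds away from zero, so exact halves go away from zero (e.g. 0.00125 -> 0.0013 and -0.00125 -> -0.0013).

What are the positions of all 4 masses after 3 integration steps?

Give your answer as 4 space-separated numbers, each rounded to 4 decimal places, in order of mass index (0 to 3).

Step 0: x=[3.0000 5.0000 8.0000 11.0000] v=[0.0000 0.0000 0.0000 0.0000]
Step 1: x=[2.9600 5.0400 8.0000 11.0000] v=[-0.4000 0.4000 0.0000 0.0000]
Step 2: x=[2.8848 5.1152 8.0016 11.0000] v=[-0.7520 0.7520 0.0160 0.0000]
Step 3: x=[2.7834 5.2166 8.0077 11.0001] v=[-1.0138 1.0144 0.0608 0.0006]

Answer: 2.7834 5.2166 8.0077 11.0001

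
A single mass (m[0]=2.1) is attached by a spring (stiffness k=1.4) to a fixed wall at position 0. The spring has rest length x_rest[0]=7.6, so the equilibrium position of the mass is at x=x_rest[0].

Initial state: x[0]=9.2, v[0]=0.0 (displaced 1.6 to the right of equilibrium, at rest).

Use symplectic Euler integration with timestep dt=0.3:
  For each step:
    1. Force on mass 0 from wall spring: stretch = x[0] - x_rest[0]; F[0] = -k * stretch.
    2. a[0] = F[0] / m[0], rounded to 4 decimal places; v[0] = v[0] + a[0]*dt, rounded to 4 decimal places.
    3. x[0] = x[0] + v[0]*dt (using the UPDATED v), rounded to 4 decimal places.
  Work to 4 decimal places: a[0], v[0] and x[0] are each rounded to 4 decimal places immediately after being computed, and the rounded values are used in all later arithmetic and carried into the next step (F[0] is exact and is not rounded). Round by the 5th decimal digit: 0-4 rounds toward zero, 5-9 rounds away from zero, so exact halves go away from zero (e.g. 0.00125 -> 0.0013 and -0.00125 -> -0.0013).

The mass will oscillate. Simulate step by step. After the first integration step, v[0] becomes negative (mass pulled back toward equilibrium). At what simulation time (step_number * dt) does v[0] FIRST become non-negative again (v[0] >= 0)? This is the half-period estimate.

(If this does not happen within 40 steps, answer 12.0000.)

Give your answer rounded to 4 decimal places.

Step 0: x=[9.2000] v=[0.0000]
Step 1: x=[9.1040] v=[-0.3200]
Step 2: x=[8.9178] v=[-0.6208]
Step 3: x=[8.6525] v=[-0.8844]
Step 4: x=[8.3240] v=[-1.0949]
Step 5: x=[7.9521] v=[-1.2397]
Step 6: x=[7.5591] v=[-1.3101]
Step 7: x=[7.1685] v=[-1.3019]
Step 8: x=[6.8038] v=[-1.2156]
Step 9: x=[6.4869] v=[-1.0564]
Step 10: x=[6.2368] v=[-0.8338]
Step 11: x=[6.0684] v=[-0.5612]
Step 12: x=[5.9919] v=[-0.2549]
Step 13: x=[6.0119] v=[0.0667]
First v>=0 after going negative at step 13, time=3.9000

Answer: 3.9000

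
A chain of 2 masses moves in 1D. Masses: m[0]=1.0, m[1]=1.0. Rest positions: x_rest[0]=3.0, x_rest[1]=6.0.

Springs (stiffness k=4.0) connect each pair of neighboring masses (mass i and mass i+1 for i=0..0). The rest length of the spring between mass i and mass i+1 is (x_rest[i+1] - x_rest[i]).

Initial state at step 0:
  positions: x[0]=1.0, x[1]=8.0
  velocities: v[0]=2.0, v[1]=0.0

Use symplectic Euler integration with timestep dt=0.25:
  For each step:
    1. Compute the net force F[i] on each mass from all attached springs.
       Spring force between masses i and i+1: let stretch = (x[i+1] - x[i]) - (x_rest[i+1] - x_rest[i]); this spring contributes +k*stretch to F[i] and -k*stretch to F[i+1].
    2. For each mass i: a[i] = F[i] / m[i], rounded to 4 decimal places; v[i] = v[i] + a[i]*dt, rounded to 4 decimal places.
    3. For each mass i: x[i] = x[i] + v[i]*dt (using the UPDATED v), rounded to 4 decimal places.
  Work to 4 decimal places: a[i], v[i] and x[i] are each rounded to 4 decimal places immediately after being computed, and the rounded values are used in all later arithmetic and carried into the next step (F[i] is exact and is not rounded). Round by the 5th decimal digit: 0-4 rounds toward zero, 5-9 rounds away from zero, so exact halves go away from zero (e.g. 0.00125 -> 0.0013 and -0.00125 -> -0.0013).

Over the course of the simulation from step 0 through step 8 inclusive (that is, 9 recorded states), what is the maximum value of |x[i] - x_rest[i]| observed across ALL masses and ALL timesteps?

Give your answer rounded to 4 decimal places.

Step 0: x=[1.0000 8.0000] v=[2.0000 0.0000]
Step 1: x=[2.5000 7.0000] v=[6.0000 -4.0000]
Step 2: x=[4.3750 5.6250] v=[7.5000 -5.5000]
Step 3: x=[5.8125 4.6875] v=[5.7500 -3.7500]
Step 4: x=[6.2188 4.7813] v=[1.6250 0.3750]
Step 5: x=[5.5157 5.9844] v=[-2.8125 4.8125]
Step 6: x=[4.1798 7.8204] v=[-5.3438 7.3438]
Step 7: x=[3.0040 9.4962] v=[-4.7032 6.7032]
Step 8: x=[2.7013 10.2990] v=[-1.2110 3.2110]
Max displacement = 4.2990

Answer: 4.2990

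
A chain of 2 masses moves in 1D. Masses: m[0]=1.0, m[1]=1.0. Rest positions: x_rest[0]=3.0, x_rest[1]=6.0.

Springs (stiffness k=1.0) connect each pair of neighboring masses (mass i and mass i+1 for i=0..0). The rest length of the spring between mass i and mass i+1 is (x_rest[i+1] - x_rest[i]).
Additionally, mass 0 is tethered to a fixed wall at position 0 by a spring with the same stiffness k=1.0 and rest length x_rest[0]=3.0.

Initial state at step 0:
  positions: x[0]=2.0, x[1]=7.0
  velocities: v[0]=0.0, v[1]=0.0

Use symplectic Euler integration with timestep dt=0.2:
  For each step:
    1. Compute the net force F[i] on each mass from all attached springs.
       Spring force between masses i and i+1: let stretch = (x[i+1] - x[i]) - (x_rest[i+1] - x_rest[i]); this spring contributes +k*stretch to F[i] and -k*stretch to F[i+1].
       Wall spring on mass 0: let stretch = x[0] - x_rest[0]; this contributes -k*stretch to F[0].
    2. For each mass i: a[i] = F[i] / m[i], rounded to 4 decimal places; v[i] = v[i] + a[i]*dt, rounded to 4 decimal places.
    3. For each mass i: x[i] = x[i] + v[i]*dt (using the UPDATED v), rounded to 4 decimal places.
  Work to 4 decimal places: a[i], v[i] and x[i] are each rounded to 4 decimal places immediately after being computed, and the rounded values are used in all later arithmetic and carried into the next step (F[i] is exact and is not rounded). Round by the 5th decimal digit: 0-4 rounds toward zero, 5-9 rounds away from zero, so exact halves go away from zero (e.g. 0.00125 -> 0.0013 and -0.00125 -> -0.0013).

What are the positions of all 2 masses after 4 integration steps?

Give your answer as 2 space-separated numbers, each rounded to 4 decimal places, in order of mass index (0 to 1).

Answer: 3.0172 6.3143

Derivation:
Step 0: x=[2.0000 7.0000] v=[0.0000 0.0000]
Step 1: x=[2.1200 6.9200] v=[0.6000 -0.4000]
Step 2: x=[2.3472 6.7680] v=[1.1360 -0.7600]
Step 3: x=[2.6573 6.5592] v=[1.5507 -1.0442]
Step 4: x=[3.0172 6.3143] v=[1.7996 -1.2246]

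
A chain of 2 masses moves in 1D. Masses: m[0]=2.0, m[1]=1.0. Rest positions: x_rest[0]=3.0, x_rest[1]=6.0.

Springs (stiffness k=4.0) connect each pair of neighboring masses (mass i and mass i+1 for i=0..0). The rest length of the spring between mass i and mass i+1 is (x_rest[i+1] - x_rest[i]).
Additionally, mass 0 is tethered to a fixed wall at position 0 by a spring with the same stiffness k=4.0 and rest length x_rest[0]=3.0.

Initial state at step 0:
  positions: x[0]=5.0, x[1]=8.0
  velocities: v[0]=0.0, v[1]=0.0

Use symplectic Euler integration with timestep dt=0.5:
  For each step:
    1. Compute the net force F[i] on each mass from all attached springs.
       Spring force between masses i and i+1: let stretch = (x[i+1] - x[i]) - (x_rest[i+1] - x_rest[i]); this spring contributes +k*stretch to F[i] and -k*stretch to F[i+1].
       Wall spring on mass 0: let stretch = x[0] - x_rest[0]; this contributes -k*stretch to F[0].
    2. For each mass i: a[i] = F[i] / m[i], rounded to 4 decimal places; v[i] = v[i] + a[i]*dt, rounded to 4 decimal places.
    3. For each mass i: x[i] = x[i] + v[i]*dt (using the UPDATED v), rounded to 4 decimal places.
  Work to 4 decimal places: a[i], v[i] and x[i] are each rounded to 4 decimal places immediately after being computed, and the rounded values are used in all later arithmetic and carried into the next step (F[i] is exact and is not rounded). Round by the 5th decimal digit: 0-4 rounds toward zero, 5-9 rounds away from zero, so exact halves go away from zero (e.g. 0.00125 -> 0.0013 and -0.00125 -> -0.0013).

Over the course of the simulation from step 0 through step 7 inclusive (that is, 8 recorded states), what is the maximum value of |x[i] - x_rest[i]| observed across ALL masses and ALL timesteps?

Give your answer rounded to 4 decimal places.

Answer: 2.5000

Derivation:
Step 0: x=[5.0000 8.0000] v=[0.0000 0.0000]
Step 1: x=[4.0000 8.0000] v=[-2.0000 0.0000]
Step 2: x=[3.0000 7.0000] v=[-2.0000 -2.0000]
Step 3: x=[2.5000 5.0000] v=[-1.0000 -4.0000]
Step 4: x=[2.0000 3.5000] v=[-1.0000 -3.0000]
Step 5: x=[1.2500 3.5000] v=[-1.5000 0.0000]
Step 6: x=[1.0000 4.2500] v=[-0.5000 1.5000]
Step 7: x=[1.8750 4.7500] v=[1.7500 1.0000]
Max displacement = 2.5000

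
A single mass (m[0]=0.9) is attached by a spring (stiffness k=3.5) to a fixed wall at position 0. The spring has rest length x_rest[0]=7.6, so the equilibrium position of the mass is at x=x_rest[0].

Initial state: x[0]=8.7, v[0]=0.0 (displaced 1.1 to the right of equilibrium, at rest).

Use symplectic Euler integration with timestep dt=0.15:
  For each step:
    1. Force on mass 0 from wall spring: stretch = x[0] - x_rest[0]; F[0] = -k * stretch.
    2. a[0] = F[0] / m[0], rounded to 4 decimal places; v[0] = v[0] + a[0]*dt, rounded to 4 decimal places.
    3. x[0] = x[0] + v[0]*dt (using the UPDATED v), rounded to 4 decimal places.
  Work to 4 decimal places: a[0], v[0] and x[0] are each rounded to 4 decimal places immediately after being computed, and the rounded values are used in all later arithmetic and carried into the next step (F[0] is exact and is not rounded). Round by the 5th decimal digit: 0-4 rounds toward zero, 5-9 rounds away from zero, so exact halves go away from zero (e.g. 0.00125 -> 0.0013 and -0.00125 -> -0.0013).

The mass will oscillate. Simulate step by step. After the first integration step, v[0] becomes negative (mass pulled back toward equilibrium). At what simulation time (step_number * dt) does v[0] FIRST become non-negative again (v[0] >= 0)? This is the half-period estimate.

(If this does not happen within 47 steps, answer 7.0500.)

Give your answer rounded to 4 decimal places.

Answer: 1.6500

Derivation:
Step 0: x=[8.7000] v=[0.0000]
Step 1: x=[8.6037] v=[-0.6417]
Step 2: x=[8.4196] v=[-1.2272]
Step 3: x=[8.1638] v=[-1.7053]
Step 4: x=[7.8587] v=[-2.0342]
Step 5: x=[7.5309] v=[-2.1851]
Step 6: x=[7.2092] v=[-2.1448]
Step 7: x=[6.9217] v=[-1.9168]
Step 8: x=[6.6935] v=[-1.5211]
Step 9: x=[6.5447] v=[-0.9923]
Step 10: x=[6.4882] v=[-0.3767]
Step 11: x=[6.5290] v=[0.2719]
First v>=0 after going negative at step 11, time=1.6500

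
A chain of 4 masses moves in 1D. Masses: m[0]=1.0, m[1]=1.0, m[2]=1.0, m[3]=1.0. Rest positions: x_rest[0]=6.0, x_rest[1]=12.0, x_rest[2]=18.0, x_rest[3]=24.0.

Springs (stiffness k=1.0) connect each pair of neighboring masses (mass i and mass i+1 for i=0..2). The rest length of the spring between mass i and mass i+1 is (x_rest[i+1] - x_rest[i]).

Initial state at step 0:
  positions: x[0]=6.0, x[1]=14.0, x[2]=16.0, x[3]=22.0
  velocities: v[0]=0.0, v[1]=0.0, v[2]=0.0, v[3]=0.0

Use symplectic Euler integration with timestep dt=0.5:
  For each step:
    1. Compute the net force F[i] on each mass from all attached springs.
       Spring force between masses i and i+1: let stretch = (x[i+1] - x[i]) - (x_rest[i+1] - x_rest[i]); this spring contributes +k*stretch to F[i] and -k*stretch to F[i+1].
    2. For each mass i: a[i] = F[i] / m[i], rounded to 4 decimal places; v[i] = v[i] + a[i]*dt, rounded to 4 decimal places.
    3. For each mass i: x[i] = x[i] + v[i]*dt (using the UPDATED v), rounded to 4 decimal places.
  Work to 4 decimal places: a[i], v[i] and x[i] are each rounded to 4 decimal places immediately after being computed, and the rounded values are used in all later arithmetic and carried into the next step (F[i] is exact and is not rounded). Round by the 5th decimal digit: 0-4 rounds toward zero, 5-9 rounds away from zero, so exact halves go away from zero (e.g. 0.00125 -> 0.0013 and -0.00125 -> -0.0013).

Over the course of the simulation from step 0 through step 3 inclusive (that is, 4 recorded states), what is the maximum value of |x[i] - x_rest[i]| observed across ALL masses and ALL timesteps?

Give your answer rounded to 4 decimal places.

Answer: 2.2812

Derivation:
Step 0: x=[6.0000 14.0000 16.0000 22.0000] v=[0.0000 0.0000 0.0000 0.0000]
Step 1: x=[6.5000 12.5000 17.0000 22.0000] v=[1.0000 -3.0000 2.0000 0.0000]
Step 2: x=[7.0000 10.6250 18.1250 22.2500] v=[1.0000 -3.7500 2.2500 0.5000]
Step 3: x=[6.9063 9.7188 18.4063 22.9688] v=[-0.1875 -1.8125 0.5625 1.4375]
Max displacement = 2.2812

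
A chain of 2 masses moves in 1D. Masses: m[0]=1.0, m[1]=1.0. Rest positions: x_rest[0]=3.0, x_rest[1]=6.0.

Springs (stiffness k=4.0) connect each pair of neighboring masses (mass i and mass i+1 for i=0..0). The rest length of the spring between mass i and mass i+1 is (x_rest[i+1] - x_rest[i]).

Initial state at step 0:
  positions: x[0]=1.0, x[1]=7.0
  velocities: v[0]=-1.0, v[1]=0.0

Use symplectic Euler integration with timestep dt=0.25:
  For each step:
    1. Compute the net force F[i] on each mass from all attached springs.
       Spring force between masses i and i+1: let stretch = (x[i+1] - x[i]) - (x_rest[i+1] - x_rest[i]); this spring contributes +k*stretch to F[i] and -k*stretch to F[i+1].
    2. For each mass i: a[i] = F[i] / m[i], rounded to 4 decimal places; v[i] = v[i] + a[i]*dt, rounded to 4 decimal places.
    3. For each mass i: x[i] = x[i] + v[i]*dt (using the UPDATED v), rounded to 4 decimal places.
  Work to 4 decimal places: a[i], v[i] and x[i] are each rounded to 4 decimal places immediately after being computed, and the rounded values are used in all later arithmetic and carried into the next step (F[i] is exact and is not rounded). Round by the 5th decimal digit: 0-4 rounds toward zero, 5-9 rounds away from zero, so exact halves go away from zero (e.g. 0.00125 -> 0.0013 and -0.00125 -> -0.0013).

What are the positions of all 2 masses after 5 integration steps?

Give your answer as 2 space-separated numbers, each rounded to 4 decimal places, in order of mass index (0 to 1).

Answer: 3.0391 3.7110

Derivation:
Step 0: x=[1.0000 7.0000] v=[-1.0000 0.0000]
Step 1: x=[1.5000 6.2500] v=[2.0000 -3.0000]
Step 2: x=[2.4375 5.0625] v=[3.7500 -4.7500]
Step 3: x=[3.2813 3.9688] v=[3.3750 -4.3750]
Step 4: x=[3.5469 3.4532] v=[1.0625 -2.0625]
Step 5: x=[3.0391 3.7110] v=[-2.0312 1.0312]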